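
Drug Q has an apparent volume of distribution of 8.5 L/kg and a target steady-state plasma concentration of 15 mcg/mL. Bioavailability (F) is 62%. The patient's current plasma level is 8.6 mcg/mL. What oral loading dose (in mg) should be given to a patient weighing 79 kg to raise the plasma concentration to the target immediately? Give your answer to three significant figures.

Total Vd = 8.5 × 79 = 671.5 L
The loading dose fills Vd to the target concentration.
Concentration deficit ΔC = 15 − 8.6 = 6.400 mg/L
LD = Vd × ΔC / F = 671.5 × 6.400 / 0.62 = 6932 mg

6930 mg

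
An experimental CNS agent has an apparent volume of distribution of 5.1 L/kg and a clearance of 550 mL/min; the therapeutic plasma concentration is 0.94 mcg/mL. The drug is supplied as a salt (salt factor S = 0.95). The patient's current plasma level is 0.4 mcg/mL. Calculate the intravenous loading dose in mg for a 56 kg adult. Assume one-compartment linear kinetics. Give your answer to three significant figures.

162 mg

Vd(total) = 56 kg × 5.1 L/kg = 285.6 L
Concentration deficit ΔC = 0.94 − 0.4 = 0.5400 mg/L
LD = Vd × ΔC / S = 285.6 × 0.5400 / 0.95 = 162.3 mg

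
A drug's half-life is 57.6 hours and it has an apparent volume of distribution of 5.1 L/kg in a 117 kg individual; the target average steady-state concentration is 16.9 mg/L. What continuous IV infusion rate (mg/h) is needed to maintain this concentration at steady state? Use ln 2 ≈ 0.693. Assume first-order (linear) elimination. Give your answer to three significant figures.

Total Vd = 5.1 × 117 = 596.7 L
k = 0.693/57.6 = 0.01203 h⁻¹, so CL = k·Vd = 0.01203 × 596.7 = 7.178 L/h
Infusion rate = CL × Css = 7.178 × 16.9 = 121.3 mg/h

121 mg/h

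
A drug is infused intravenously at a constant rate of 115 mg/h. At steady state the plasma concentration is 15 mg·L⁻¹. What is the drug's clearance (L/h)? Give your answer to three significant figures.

7.67 L/h

At steady state, infusion rate = CL × Css, so CL = rate / Css.
CL = 115 / 15 = 7.667 L/h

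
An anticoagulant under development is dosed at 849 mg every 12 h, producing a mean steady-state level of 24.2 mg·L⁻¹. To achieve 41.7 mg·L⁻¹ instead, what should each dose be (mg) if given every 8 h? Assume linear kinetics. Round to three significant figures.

With linear kinetics, Css is proportional to dose rate (D/τ) at fixed clearance.
D₂ = D₁ × (Css,target / Css,current) × (τ₂/τ₁) = 849 × (41.7/24.2) × (8/12) = 975.3 mg

975 mg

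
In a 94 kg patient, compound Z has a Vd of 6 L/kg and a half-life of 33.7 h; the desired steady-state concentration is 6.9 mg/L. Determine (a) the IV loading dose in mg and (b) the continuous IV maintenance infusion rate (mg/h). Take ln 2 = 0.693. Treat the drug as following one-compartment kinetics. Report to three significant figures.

Vd(total) = 94 kg × 6 L/kg = 564.0 L
LD = Vd × C = 564.0 × 6.9 = 3892 mg
CL = 0.693 × Vd / t½ = 0.693 × 564.0 / 33.7 = 11.60 L/h
Infusion rate = CL × Css = 11.60 × 6.9 = 80.04 mg/h

(a) 3890 mg; (b) 80.0 mg/h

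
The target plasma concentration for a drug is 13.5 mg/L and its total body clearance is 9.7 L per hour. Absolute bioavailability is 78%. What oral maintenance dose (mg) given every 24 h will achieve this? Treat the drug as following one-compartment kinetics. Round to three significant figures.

4030 mg

At steady state, dose per interval replaces the amount cleared in that interval: F·D/τ = CL·Css.
D = CL × Css × τ / F = 9.700 × 13.5 × 24 / 0.78 = 4029 mg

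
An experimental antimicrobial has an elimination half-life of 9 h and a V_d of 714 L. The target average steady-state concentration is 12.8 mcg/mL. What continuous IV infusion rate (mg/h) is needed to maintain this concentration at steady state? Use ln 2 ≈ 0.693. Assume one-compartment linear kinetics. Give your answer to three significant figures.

CL = 0.693 × Vd / t½ = 0.693 × 714.0 / 9 = 54.98 L/h
Infusion rate = CL × Css = 54.98 × 12.8 = 703.7 mg/h

704 mg/h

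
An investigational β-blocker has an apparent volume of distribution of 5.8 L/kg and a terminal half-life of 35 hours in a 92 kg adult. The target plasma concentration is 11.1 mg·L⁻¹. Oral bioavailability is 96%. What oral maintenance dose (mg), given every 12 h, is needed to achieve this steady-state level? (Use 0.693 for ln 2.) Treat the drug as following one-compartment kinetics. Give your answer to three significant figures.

Vd(total) = 92 kg × 5.8 L/kg = 533.6 L
k = 0.693/35 = 0.01980 h⁻¹, so CL = k·Vd = 0.01980 × 533.6 = 10.57 L/h
D = CL × Css × τ / F = 10.57 × 11.1 × 12 / 0.96 = 1467 mg

1470 mg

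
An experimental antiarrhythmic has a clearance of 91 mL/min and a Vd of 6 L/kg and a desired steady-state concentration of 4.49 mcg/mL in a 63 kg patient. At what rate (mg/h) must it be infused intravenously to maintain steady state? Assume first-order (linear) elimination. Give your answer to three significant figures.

CL = 91 mL/min × 60/1000 = 5.460 L/h
R₀ = 5.460 × 4.49 = 24.52 mg/h

24.5 mg/h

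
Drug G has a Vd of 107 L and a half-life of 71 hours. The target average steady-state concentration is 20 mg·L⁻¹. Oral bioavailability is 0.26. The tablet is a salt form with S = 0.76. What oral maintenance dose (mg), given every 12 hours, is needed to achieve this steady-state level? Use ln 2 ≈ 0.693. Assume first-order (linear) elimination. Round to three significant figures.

1270 mg

CL = ln 2 · Vd / t½ = 0.693 × 107.0 / 71 = 1.044 L/h
D = CL × Css × τ / F / S = 1.044 × 20 × 12 / 0.26 / 0.76 = 1268 mg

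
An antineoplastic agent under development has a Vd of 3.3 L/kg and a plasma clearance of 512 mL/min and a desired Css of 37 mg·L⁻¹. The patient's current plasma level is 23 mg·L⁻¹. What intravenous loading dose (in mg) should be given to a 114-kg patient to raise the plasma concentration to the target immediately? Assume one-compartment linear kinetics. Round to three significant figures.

Total Vd = 3.3 × 114 = 376.2 L
Concentration deficit ΔC = 37 − 23 = 14.00 mg/L
LD = Vd × ΔC = 376.2 × 14.00 = 5267 mg

5270 mg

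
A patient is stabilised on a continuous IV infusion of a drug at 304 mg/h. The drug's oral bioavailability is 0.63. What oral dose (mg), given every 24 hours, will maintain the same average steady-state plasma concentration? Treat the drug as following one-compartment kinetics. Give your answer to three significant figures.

To maintain the same Css, the systemic dosing rate must be unchanged: F·D/τ = infusion rate.
D = rate × τ / F = 304 × 24 / 0.63 = 11580 mg

11600 mg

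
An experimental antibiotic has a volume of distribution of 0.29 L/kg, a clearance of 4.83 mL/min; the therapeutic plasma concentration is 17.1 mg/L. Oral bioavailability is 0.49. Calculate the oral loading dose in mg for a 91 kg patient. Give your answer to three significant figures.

Vd = 0.29 L/kg × 91 kg = 26.39 L
LD = Vd × C / F = 26.39 × 17.10 / 0.49 = 921.0 mg

921 mg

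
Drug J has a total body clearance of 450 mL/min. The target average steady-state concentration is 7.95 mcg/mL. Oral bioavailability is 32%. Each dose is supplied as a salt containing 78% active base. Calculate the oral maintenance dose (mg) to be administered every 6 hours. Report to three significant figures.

Convert clearance: 450 mL/min × 60 min/h ÷ 1000 mL/L = 27.00 L/h
D = CL × Css × τ / F / S = 27.00 × 7.95 × 6 / 0.32 / 0.78 = 5160 mg

5160 mg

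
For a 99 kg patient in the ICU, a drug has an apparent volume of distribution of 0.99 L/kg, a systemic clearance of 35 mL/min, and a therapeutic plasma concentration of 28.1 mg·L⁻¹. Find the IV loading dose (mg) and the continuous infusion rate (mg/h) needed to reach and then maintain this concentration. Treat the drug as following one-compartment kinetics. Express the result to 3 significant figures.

Vd(total) = 99 kg × 0.99 L/kg = 98.01 L
Loading dose = Vd × C = 98.01 × 28.1 = 2754 mg
CL = 35 mL/min × 60/1000 = 2.100 L/h
Infusion rate = 2.100 L/h × 28.1 mg/L = 59.01 mg/h

(a) 2750 mg; (b) 59.0 mg/h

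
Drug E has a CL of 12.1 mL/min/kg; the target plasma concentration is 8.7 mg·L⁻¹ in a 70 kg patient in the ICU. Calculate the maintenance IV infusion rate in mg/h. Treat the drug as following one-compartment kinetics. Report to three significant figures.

442 mg/h

CL = 12.1 mL/min/kg × 70 kg = 847.0 mL/min = 847.0 × 60/1000 = 50.82 L/h
Rate = CL × Css = 50.82 × 8.7 = 442.1 mg/h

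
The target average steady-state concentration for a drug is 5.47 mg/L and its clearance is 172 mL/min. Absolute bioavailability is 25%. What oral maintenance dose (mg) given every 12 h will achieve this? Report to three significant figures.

Convert clearance: 172 mL/min × 60 min/h ÷ 1000 mL/L = 10.32 L/h
At steady state, dose per interval replaces the amount cleared in that interval: F·D/τ = CL·Css.
D = CL × Css × τ / F = 10.32 × 5.47 × 12 / 0.25 = 2710 mg

2710 mg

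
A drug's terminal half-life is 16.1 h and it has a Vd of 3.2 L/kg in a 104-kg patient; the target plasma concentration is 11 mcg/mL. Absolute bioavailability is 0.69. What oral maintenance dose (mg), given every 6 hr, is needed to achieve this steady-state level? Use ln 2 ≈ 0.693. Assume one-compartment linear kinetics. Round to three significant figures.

1370 mg

Vd = 3.2 L/kg × 104 kg = 332.8 L
CL = 0.693 × Vd / t½ = 0.693 × 332.8 / 16.1 = 14.32 L/h
D = CL × Css × τ / F = 14.32 × 11 × 6 / 0.69 = 1370 mg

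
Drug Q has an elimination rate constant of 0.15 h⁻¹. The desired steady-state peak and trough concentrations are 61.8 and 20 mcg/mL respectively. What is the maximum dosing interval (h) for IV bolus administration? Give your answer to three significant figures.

7.52 h

Between IV bolus doses, concentration decays as C = C₀·e^(−kτ), so C_peak/C_trough = e^(kτ).
τ_max = ln(C_peak/C_trough) / k = ln(61.8/20) / 0.1500 = 1.128 / 0.1500 = 7.520 h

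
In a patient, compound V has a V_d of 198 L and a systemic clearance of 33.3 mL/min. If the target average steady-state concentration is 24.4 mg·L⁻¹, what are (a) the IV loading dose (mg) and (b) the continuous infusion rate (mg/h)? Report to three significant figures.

LD = Vd · C_target = 198.0 × 24.4 = 4831 mg
Convert clearance: 33.3 mL/min × 60 min/h ÷ 1000 mL/L = 1.998 L/h
Infusion rate = 1.998 L/h × 24.4 mg/L = 48.75 mg/h

(a) 4830 mg; (b) 48.8 mg/h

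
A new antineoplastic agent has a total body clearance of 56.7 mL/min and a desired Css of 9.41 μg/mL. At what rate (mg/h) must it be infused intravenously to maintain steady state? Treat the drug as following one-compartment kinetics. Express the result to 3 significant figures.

CL = 56.7 mL/min × 60/1000 = 3.402 L/h
Infusion rate = CL · Css = 3.402 L/h × 9.41 mg/L = 32.01 mg/h

32.0 mg/h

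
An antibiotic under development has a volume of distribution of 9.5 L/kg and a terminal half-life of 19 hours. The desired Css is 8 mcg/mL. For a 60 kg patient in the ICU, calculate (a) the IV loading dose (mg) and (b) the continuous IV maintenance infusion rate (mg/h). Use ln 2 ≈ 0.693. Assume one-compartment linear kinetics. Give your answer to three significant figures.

(a) 4560 mg; (b) 166 mg/h

Total Vd = 9.5 × 60 = 570.0 L
LD = Vd × C = 570.0 × 8 = 4560 mg
CL = 0.693 × Vd / t½ = 0.693 × 570.0 / 19 = 20.79 L/h
Infusion rate = CL × Css = 20.79 × 8 = 166.3 mg/h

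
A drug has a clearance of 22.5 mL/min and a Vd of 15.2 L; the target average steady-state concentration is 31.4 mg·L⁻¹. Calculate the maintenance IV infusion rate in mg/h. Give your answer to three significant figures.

42.4 mg/h

CL = 22.5 mL/min = 22.5 × 0.06 = 1.350 L/h
Infusion rate = CL · Css = 1.350 L/h × 31.4 mg/L = 42.39 mg/h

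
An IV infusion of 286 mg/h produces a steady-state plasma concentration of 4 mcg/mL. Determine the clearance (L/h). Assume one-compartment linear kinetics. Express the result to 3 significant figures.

At steady state, infusion rate = CL × Css, so CL = rate / Css.
CL = 286 / 4 = 71.50 L/h

71.5 L/h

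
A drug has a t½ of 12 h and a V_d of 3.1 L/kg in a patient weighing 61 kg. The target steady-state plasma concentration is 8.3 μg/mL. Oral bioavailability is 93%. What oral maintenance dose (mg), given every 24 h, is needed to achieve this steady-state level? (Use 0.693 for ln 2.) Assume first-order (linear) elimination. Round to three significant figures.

Total Vd = 3.1 × 61 = 189.1 L
k = 0.693/12 = 0.05775 h⁻¹, so CL = k·Vd = 0.05775 × 189.1 = 10.92 L/h
D = CL × Css × τ / F = 10.92 × 8.3 × 24 / 0.93 = 2339 mg

2340 mg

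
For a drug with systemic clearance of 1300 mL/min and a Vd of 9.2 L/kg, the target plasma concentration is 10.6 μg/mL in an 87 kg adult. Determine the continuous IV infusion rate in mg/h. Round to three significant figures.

827 mg/h

CL = 1300 mL/min = 1300 × 0.06 = 78.00 L/h
R₀ = 78.00 × 10.6 = 826.8 mg/h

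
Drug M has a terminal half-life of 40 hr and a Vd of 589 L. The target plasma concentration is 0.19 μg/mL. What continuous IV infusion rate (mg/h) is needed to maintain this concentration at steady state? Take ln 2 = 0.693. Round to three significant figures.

CL = ln 2 · Vd / t½ = 0.693 × 589.0 / 40 = 10.20 L/h
Infusion rate = CL × Css = 10.20 × 0.19 = 1.938 mg/h

1.94 mg/h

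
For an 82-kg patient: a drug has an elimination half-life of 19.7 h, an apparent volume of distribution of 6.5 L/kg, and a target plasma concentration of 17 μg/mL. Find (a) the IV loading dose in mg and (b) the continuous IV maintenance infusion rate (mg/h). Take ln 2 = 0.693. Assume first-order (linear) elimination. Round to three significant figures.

(a) 9060 mg; (b) 319 mg/h

Vd = 6.5 L/kg × 82 kg = 533.0 L
LD = Vd × C = 533.0 × 17 = 9061 mg
CL = 0.693 × Vd / t½ = 0.693 × 533.0 / 19.7 = 18.75 L/h
Infusion rate = CL × Css = 18.75 × 17 = 318.8 mg/h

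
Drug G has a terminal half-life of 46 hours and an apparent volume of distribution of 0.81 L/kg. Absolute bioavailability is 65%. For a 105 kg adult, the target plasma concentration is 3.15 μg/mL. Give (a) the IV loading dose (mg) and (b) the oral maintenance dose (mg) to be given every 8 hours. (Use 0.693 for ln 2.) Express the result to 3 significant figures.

Vd = 0.81 L/kg × 105 kg = 85.05 L
LD = Vd × C = 85.05 × 3.15 = 267.9 mg
CL = 0.693 × Vd / t½ = 0.693 × 85.05 / 46 = 1.281 L/h
D = CL × Css × τ / F = 1.281 × 3.15 × 8 / 0.65 = 49.66 mg

(a) 268 mg; (b) 49.7 mg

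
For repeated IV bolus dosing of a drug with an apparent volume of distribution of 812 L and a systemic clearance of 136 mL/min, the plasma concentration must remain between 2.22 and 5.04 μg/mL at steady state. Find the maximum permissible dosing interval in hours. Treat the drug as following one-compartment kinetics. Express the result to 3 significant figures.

81.6 h

CL = 136 mL/min = 136 × 0.06 = 8.160 L/h
k = CL / Vd = 8.160 / 812.0 = 0.01005 h⁻¹
Between IV bolus doses, concentration decays as C = C₀·e^(−kτ), so C_peak/C_trough = e^(kτ).
τ_max = ln(C_peak/C_trough) / k = ln(5.04/2.22) / 0.01005 = 0.8199 / 0.01005 = 81.58 h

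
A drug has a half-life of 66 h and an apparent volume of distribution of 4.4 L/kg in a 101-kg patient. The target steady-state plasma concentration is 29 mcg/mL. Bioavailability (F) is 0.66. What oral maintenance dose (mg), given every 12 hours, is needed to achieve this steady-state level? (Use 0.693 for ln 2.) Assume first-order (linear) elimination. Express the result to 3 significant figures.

Vd = 4.4 L/kg × 101 kg = 444.4 L
k = 0.693/66 = 0.01050 h⁻¹, so CL = k·Vd = 0.01050 × 444.4 = 4.666 L/h
D = CL × Css × τ / F = 4.666 × 29 × 12 / 0.66 = 2460 mg

2460 mg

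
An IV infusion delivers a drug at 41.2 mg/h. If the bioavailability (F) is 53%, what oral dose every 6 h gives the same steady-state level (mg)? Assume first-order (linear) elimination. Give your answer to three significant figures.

To maintain the same Css, the systemic dosing rate must be unchanged: F·D/τ = infusion rate.
D = rate × τ / F = 41.2 × 6 / 0.53 = 466.4 mg

466 mg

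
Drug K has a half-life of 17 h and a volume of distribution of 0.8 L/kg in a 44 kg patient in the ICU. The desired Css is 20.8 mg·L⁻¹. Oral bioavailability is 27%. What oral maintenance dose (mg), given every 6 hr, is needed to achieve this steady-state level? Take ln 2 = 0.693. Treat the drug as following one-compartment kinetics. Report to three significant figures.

Vd(total) = 44 kg × 0.8 L/kg = 35.20 L
k = 0.693/17 = 0.04076 h⁻¹, so CL = k·Vd = 0.04076 × 35.20 = 1.435 L/h
D = CL × Css × τ / F = 1.435 × 20.8 × 6 / 0.27 = 663.3 mg

663 mg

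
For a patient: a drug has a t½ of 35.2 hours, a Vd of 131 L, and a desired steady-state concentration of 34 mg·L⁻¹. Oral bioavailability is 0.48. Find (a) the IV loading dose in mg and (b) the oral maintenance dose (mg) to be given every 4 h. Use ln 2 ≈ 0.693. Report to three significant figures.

LD = Vd × C = 131.0 × 34 = 4454 mg
CL = 0.693 × Vd / t½ = 0.693 × 131.0 / 35.2 = 2.579 L/h
D = CL × Css × τ / F = 2.579 × 34 × 4 / 0.48 = 730.7 mg

(a) 4450 mg; (b) 731 mg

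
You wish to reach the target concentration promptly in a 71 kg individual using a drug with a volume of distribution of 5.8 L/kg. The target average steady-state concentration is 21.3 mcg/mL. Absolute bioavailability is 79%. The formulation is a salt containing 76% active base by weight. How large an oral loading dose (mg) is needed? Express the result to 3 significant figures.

14600 mg

Vd(total) = 71 kg × 5.8 L/kg = 411.8 L
The loading dose fills Vd to the target concentration.
LD = Vd × C / F / S = 411.8 × 21.30 / 0.79 / 0.76 = 14610 mg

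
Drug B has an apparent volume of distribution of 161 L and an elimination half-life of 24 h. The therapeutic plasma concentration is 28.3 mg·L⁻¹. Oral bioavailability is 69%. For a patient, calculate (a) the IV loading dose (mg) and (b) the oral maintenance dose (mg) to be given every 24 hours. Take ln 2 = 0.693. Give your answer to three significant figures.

LD = Vd × C = 161.0 × 28.3 = 4556 mg
CL = 0.693 × Vd / t½ = 0.693 × 161.0 / 24 = 4.649 L/h
D = CL × Css × τ / F = 4.649 × 28.3 × 24 / 0.69 = 4576 mg

(a) 4560 mg; (b) 4580 mg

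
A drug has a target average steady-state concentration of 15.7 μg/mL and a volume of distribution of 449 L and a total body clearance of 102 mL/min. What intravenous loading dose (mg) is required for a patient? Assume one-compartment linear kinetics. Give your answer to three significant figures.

7050 mg

LD = Vd × C = 449.0 × 15.70 = 7049 mg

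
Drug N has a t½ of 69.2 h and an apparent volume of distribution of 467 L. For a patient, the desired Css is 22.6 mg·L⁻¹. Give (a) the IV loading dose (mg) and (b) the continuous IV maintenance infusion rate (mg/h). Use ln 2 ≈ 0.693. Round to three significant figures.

(a) 10600 mg; (b) 106 mg/h

LD = Vd × C = 467.0 × 22.6 = 10550 mg
CL = 0.693 × Vd / t½ = 0.693 × 467.0 / 69.2 = 4.677 L/h
Infusion rate = CL × Css = 4.677 × 22.6 = 105.7 mg/h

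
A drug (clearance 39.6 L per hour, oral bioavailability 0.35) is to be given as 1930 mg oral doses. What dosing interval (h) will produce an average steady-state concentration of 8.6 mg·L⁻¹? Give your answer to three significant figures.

1.98 h

F·D/τ = CL·Css → τ = F·D / (CL·Css).
τ = 0.35 × 1930 / (39.6 × 8.6) = 1.983 h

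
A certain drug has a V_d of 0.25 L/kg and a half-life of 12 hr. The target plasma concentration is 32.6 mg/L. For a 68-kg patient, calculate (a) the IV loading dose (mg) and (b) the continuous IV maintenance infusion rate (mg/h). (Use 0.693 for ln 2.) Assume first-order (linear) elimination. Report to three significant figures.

(a) 554 mg; (b) 32.0 mg/h

Vd(total) = 68 kg × 0.25 L/kg = 17.00 L
LD = Vd × C = 17.00 × 32.6 = 554.2 mg
CL = 0.693 × Vd / t½ = 0.693 × 17.00 / 12 = 0.9818 L/h
Infusion rate = CL × Css = 0.9818 × 32.6 = 32.01 mg/h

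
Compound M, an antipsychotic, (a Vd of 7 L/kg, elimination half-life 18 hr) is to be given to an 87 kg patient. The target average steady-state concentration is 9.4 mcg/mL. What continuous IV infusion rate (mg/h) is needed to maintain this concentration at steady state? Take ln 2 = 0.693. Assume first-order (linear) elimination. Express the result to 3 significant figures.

Vd = 7 L/kg × 87 kg = 609.0 L
CL = 0.693 × Vd / t½ = 0.693 × 609.0 / 18 = 23.45 L/h
Infusion rate = CL × Css = 23.45 × 9.4 = 220.4 mg/h

220 mg/h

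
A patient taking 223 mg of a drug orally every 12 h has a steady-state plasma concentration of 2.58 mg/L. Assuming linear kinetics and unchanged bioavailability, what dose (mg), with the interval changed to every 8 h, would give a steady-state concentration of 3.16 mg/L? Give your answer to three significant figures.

182 mg

With linear kinetics, Css is proportional to dose rate (D/τ) at fixed clearance.
D₂ = D₁ × (Css,target / Css,current) × (τ₂/τ₁) = 223 × (3.16/2.58) × (8/12) = 182.1 mg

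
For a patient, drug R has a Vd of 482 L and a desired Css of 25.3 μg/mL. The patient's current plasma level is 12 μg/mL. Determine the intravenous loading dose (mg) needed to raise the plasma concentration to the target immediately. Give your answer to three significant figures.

Concentration deficit ΔC = 25.3 − 12 = 13.30 mg/L
LD = Vd × ΔC = 482.0 × 13.30 = 6411 mg

6410 mg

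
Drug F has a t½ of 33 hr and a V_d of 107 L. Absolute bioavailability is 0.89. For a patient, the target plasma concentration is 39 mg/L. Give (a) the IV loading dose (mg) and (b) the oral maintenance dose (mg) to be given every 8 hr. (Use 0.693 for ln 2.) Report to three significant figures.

LD = Vd × C = 107.0 × 39 = 4173 mg
CL = 0.693 × Vd / t½ = 0.693 × 107.0 / 33 = 2.247 L/h
D = CL × Css × τ / F = 2.247 × 39 × 8 / 0.89 = 787.7 mg

(a) 4170 mg; (b) 788 mg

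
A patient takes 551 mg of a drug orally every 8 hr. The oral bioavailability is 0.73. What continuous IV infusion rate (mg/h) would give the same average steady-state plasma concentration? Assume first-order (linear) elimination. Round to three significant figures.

50.3 mg/h

Equivalent systemic input: infusion rate = F·D/τ.
Rate = 0.73 × 551 / 8 = 50.28 mg/h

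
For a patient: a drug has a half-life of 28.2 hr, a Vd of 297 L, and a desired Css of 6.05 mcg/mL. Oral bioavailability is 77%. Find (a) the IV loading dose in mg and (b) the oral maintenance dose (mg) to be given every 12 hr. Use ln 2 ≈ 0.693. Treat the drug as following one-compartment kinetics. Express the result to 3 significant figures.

LD = Vd × C = 297.0 × 6.05 = 1797 mg
CL = 0.693 × Vd / t½ = 0.693 × 297.0 / 28.2 = 7.299 L/h
D = CL × Css × τ / F = 7.299 × 6.05 × 12 / 0.77 = 688.2 mg

(a) 1800 mg; (b) 688 mg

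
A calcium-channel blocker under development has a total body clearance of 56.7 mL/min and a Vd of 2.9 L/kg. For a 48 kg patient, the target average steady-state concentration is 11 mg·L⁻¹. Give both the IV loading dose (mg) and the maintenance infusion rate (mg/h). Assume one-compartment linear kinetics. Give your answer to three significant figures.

Vd(total) = 48 kg × 2.9 L/kg = 139.2 L
Loading dose = Vd × C = 139.2 × 11 = 1531 mg
CL = 56.7 mL/min × 60/1000 = 3.402 L/h
Maintenance: replace elimination → rate = CL × Css = 3.402 × 11 = 37.42 mg/h

(a) 1530 mg; (b) 37.4 mg/h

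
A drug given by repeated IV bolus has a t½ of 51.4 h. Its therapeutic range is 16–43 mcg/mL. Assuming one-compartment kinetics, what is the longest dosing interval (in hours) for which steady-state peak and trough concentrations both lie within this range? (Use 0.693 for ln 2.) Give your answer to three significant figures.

73.3 h

k = 0.693 / t½ = 0.693 / 51.4 = 0.01348 h⁻¹
Between IV bolus doses, concentration decays as C = C₀·e^(−kτ), so C_peak/C_trough = e^(kτ).
τ_max = ln(C_peak/C_trough) / k = ln(43/16) / 0.01348 = 0.9886 / 0.01348 = 73.34 h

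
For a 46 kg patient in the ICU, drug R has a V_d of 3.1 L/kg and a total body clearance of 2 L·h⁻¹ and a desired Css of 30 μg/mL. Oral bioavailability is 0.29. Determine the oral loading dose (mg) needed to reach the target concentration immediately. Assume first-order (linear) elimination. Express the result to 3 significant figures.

14800 mg

Total Vd = 3.1 × 46 = 142.6 L
LD = Vd × C / F = 142.6 × 30.00 / 0.29 = 14750 mg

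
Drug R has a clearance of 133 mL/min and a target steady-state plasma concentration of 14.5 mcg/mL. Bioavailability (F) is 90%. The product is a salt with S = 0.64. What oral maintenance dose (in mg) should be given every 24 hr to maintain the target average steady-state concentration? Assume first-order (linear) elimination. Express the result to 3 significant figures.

4820 mg

Convert clearance: 133 mL/min × 60 min/h ÷ 1000 mL/L = 7.980 L/h
D = CL × Css × τ / F / S = 7.980 × 14.5 × 24 / 0.9 / 0.64 = 4821 mg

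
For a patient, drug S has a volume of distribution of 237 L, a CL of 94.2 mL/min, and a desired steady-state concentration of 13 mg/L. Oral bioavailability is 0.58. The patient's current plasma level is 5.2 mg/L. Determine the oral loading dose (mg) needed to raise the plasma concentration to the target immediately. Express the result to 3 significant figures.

3190 mg

Concentration deficit ΔC = 13 − 5.2 = 7.800 mg/L
LD = Vd × ΔC / F = 237.0 × 7.800 / 0.58 = 3187 mg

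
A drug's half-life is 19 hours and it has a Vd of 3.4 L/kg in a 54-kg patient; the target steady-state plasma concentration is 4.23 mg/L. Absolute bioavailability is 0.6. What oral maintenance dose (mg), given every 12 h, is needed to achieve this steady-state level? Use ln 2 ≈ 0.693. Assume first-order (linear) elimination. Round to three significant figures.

Vd = 3.4 L/kg × 54 kg = 183.6 L
CL = 0.693 × Vd / t½ = 0.693 × 183.6 / 19 = 6.697 L/h
D = CL × Css × τ / F = 6.697 × 4.23 × 12 / 0.6 = 566.6 mg

567 mg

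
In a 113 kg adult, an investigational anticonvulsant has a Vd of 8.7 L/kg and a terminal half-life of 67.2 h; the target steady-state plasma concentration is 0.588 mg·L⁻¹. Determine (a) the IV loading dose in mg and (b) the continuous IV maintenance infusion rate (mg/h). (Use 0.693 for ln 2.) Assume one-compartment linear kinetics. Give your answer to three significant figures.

(a) 578 mg; (b) 5.96 mg/h

Vd(total) = 113 kg × 8.7 L/kg = 983.1 L
LD = Vd × C = 983.1 × 0.588 = 578.1 mg
CL = 0.693 × Vd / t½ = 0.693 × 983.1 / 67.2 = 10.14 L/h
Infusion rate = CL × Css = 10.14 × 0.588 = 5.962 mg/h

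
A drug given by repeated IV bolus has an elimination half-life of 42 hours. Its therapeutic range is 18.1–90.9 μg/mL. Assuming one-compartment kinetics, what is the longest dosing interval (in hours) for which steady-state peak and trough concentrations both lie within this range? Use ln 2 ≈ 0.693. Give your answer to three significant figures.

k = 0.693 / t½ = 0.693 / 42 = 0.01650 h⁻¹
Between IV bolus doses, concentration decays as C = C₀·e^(−kτ), so C_peak/C_trough = e^(kτ).
τ_max = ln(C_peak/C_trough) / k = ln(90.9/18.1) / 0.01650 = 1.614 / 0.01650 = 97.82 h

97.8 h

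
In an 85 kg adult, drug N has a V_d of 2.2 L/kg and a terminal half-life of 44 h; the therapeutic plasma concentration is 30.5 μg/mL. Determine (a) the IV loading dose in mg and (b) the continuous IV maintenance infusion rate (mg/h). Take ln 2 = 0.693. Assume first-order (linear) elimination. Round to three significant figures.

(a) 5700 mg; (b) 89.8 mg/h

Total Vd = 2.2 × 85 = 187.0 L
LD = Vd × C = 187.0 × 30.5 = 5704 mg
CL = 0.693 × Vd / t½ = 0.693 × 187.0 / 44 = 2.945 L/h
Infusion rate = CL × Css = 2.945 × 30.5 = 89.82 mg/h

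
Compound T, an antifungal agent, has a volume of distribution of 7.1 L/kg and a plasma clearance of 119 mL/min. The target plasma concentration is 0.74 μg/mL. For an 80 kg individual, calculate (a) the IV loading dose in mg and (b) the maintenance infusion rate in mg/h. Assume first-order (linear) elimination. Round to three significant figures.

(a) 420 mg; (b) 5.28 mg/h

Vd(total) = 80 kg × 7.1 L/kg = 568.0 L
LD = Vd · C_target = 568.0 × 0.74 = 420.3 mg
CL = 119 mL/min = 119 × 0.06 = 7.140 L/h
Maintenance infusion rate = CL × Css = 7.140 × 0.74 = 5.284 mg/h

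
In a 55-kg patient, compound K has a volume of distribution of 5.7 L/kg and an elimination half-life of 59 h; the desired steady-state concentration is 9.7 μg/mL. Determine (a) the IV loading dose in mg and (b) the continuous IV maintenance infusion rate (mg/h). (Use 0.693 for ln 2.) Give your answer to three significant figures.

Total Vd = 5.7 × 55 = 313.5 L
LD = Vd × C = 313.5 × 9.7 = 3041 mg
CL = 0.693 × Vd / t½ = 0.693 × 313.5 / 59 = 3.682 L/h
Infusion rate = CL × Css = 3.682 × 9.7 = 35.72 mg/h

(a) 3040 mg; (b) 35.7 mg/h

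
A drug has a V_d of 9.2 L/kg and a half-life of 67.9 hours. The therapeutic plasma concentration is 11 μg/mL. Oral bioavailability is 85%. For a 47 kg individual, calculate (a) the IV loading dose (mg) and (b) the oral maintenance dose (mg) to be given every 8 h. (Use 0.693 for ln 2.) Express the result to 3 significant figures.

Vd = 9.2 L/kg × 47 kg = 432.4 L
LD = Vd × C = 432.4 × 11 = 4756 mg
CL = 0.693 × Vd / t½ = 0.693 × 432.4 / 67.9 = 4.413 L/h
D = CL × Css × τ / F = 4.413 × 11 × 8 / 0.85 = 456.9 mg

(a) 4760 mg; (b) 457 mg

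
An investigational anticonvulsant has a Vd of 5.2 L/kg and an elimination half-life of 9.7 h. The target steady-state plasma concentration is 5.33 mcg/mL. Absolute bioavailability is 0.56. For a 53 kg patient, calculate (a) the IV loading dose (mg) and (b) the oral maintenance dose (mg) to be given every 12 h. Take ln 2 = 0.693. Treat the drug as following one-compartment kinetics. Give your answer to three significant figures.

Total Vd = 5.2 × 53 = 275.6 L
LD = Vd × C = 275.6 × 5.33 = 1469 mg
CL = 0.693 × Vd / t½ = 0.693 × 275.6 / 9.7 = 19.69 L/h
D = CL × Css × τ / F = 19.69 × 5.33 × 12 / 0.56 = 2249 mg

(a) 1470 mg; (b) 2250 mg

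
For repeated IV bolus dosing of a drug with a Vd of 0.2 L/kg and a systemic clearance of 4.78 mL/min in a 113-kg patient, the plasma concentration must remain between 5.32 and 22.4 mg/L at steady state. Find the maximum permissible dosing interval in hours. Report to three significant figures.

113 h

Total Vd = 0.2 × 113 = 22.60 L
Convert clearance: 4.78 mL/min × 60 min/h ÷ 1000 mL/L = 0.2868 L/h
k = CL / Vd = 0.2868 / 22.60 = 0.01269 h⁻¹
Between IV bolus doses, concentration decays as C = C₀·e^(−kτ), so C_peak/C_trough = e^(kτ).
τ_max = ln(C_peak/C_trough) / k = ln(22.4/5.32) / 0.01269 = 1.438 / 0.01269 = 113.3 h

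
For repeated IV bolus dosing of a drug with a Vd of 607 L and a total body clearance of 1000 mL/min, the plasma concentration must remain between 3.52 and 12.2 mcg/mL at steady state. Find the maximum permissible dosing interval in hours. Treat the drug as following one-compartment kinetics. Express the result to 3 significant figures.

12.6 h

CL = 1000 mL/min × 60/1000 = 60.00 L/h
k = CL / Vd = 60.00 / 607.0 = 0.09885 h⁻¹
Between IV bolus doses, concentration decays as C = C₀·e^(−kτ), so C_peak/C_trough = e^(kτ).
τ_max = ln(C_peak/C_trough) / k = ln(12.2/3.52) / 0.09885 = 1.243 / 0.09885 = 12.57 h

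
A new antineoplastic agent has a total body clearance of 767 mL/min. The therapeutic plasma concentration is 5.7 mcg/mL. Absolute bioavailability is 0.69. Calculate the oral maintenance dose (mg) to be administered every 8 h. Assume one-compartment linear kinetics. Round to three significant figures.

3040 mg

Convert clearance: 767 mL/min × 60 min/h ÷ 1000 mL/L = 46.02 L/h
D = CL × Css × τ / F = 46.02 × 5.7 × 8 / 0.69 = 3041 mg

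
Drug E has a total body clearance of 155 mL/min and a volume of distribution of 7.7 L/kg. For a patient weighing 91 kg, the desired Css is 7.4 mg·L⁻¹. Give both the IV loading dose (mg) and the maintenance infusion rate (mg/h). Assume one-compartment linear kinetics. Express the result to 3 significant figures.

(a) 5190 mg; (b) 68.8 mg/h

Vd(total) = 91 kg × 7.7 L/kg = 700.7 L
LD = Vd · C_target = 700.7 × 7.4 = 5185 mg
CL = 155 mL/min = 155 × 0.06 = 9.300 L/h
Maintenance: replace elimination → rate = CL × Css = 9.300 × 7.4 = 68.82 mg/h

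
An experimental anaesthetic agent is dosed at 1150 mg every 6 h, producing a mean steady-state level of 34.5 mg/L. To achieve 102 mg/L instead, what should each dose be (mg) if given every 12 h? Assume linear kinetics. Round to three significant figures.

6800 mg

With linear kinetics, Css is proportional to dose rate (D/τ) at fixed clearance.
D₂ = D₁ × (Css,target / Css,current) × (τ₂/τ₁) = 1150 × (102/34.5) × (12/6) = 6800 mg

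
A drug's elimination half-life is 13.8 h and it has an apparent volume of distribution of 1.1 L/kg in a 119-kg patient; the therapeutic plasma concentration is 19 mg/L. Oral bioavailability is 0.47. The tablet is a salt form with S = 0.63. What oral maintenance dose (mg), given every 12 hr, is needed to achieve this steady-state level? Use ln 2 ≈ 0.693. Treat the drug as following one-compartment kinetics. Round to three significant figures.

Total Vd = 1.1 × 119 = 130.9 L
CL = 0.693 × Vd / t½ = 0.693 × 130.9 / 13.8 = 6.573 L/h
D = CL × Css × τ / F / S = 6.573 × 19 × 12 / 0.47 / 0.63 = 5061 mg

5060 mg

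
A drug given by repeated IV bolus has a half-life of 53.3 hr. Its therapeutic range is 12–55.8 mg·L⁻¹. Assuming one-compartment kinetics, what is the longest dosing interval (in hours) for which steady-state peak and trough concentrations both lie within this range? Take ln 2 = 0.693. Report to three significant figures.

k = 0.693 / t½ = 0.693 / 53.3 = 0.01300 h⁻¹
Between IV bolus doses, concentration decays as C = C₀·e^(−kτ), so C_peak/C_trough = e^(kτ).
τ_max = ln(C_peak/C_trough) / k = ln(55.8/12) / 0.01300 = 1.537 / 0.01300 = 118.2 h

118 h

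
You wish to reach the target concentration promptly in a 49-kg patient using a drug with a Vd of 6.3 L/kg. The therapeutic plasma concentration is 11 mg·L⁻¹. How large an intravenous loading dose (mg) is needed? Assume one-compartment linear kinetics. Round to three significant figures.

Vd(total) = 49 kg × 6.3 L/kg = 308.7 L
The loading dose fills Vd to the target concentration.
LD = Vd × C = 308.7 × 11.00 = 3396 mg

3400 mg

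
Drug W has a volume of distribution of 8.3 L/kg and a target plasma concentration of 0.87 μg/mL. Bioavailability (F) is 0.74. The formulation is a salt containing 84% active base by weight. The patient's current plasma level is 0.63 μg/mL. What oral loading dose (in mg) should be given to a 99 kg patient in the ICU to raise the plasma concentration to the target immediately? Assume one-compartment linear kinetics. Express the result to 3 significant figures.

317 mg

Total Vd = 8.3 × 99 = 821.7 L
Concentration deficit ΔC = 0.87 − 0.63 = 0.2400 mg/L
LD = Vd × ΔC / F / S = 821.7 × 0.2400 / 0.74 / 0.84 = 317.3 mg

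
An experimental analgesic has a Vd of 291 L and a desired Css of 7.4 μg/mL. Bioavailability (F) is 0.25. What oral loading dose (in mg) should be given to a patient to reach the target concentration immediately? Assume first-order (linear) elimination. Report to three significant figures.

8610 mg

The loading dose fills Vd to the target concentration.
LD = Vd × C / F = 291.0 × 7.400 / 0.25 = 8614 mg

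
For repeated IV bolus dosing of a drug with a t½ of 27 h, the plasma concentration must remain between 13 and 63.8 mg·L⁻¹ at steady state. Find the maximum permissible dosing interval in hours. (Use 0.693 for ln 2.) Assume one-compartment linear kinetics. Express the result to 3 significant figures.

k = 0.693 / t½ = 0.693 / 27 = 0.02567 h⁻¹
Between IV bolus doses, concentration decays as C = C₀·e^(−kτ), so C_peak/C_trough = e^(kτ).
τ_max = ln(C_peak/C_trough) / k = ln(63.8/13) / 0.02567 = 1.591 / 0.02567 = 61.98 h

62.0 h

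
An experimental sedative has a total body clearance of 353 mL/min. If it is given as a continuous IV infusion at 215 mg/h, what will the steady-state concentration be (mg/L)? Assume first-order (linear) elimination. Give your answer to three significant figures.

10.2 mg/L

Convert clearance: 353 mL/min × 60 min/h ÷ 1000 mL/L = 21.18 L/h
Css = rate / CL = 215 / 21.18 = 10.15 mg/L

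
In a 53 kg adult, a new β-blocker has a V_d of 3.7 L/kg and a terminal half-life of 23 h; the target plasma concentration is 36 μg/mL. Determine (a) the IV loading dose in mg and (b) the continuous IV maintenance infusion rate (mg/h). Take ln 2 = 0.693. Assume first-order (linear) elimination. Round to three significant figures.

(a) 7060 mg; (b) 213 mg/h

Vd = 3.7 L/kg × 53 kg = 196.1 L
LD = Vd × C = 196.1 × 36 = 7060 mg
CL = 0.693 × Vd / t½ = 0.693 × 196.1 / 23 = 5.909 L/h
Infusion rate = CL × Css = 5.909 × 36 = 212.7 mg/h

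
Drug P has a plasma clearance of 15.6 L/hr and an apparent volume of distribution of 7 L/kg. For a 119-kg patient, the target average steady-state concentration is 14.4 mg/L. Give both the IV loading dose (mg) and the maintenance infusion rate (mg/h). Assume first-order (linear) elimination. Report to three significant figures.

Vd(total) = 119 kg × 7 L/kg = 833.0 L
Loading: fill Vd to C_target → 833.0 L × 14.4 mg/L = 12000 mg
Maintenance: replace elimination → rate = CL × Css = 15.60 × 14.4 = 224.6 mg/h

(a) 12000 mg; (b) 225 mg/h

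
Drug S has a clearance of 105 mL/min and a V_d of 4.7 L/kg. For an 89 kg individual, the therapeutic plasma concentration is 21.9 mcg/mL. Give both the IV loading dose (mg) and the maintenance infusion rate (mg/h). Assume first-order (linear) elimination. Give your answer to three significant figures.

Vd = 4.7 L/kg × 89 kg = 418.3 L
LD = Vd · C_target = 418.3 × 21.9 = 9161 mg
CL = 105 mL/min × 60/1000 = 6.300 L/h
Maintenance: replace elimination → rate = CL × Css = 6.300 × 21.9 = 138.0 mg/h

(a) 9160 mg; (b) 138 mg/h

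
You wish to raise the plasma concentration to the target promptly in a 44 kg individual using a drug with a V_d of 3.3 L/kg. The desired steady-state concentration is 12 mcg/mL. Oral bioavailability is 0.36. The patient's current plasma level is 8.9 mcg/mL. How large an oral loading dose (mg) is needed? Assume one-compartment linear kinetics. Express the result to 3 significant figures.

1250 mg

Total Vd = 3.3 × 44 = 145.2 L
Concentration deficit ΔC = 12 − 8.9 = 3.100 mg/L
LD = Vd × ΔC / F = 145.2 × 3.100 / 0.36 = 1250 mg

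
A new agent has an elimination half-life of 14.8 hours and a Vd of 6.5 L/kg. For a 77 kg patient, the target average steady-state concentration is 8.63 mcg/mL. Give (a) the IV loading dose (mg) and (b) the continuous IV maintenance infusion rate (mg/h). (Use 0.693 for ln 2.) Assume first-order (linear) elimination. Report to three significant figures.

Total Vd = 6.5 × 77 = 500.5 L
LD = Vd × C = 500.5 × 8.63 = 4319 mg
CL = 0.693 × Vd / t½ = 0.693 × 500.5 / 14.8 = 23.44 L/h
Infusion rate = CL × Css = 23.44 × 8.63 = 202.3 mg/h

(a) 4320 mg; (b) 202 mg/h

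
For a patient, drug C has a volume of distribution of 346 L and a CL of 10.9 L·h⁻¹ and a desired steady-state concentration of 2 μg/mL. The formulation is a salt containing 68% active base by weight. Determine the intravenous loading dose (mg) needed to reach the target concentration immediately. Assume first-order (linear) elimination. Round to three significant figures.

Loading dose depends on Vd (not clearance): it fills the distribution volume.
LD = Vd × C / S = 346.0 × 2.000 / 0.68 = 1018 mg

1020 mg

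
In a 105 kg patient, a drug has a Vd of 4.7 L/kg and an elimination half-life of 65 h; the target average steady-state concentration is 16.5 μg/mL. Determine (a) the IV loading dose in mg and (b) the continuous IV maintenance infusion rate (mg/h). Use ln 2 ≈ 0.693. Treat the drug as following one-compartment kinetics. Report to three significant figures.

Total Vd = 4.7 × 105 = 493.5 L
LD = Vd × C = 493.5 × 16.5 = 8143 mg
CL = 0.693 × Vd / t½ = 0.693 × 493.5 / 65 = 5.261 L/h
Infusion rate = CL × Css = 5.261 × 16.5 = 86.81 mg/h

(a) 8140 mg; (b) 86.8 mg/h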